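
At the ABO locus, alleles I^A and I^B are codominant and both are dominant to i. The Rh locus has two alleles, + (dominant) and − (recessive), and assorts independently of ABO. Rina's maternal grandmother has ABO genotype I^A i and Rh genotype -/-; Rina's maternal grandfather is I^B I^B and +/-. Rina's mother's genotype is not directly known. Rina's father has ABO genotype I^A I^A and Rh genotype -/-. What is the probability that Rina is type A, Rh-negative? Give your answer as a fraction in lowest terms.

Rina's mother's ABO genotype from I^A i × I^B I^B: 1/2 I^A I^B, 1/2 I^B i.
Crossing each possibility with the father I^A I^A and summing P(type A): 1/2·1/2 + 1/2·1/2 = 1/2.
Similarly for Rh via the mother's Rh distribution: P(Rh-) = 3/4.
Independent loci: 1/2 × 3/4 = 3/8.

3/8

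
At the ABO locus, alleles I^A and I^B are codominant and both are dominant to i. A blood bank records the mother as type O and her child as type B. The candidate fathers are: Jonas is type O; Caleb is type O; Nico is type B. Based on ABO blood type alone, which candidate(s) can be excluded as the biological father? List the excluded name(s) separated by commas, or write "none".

Jonas, Caleb

A candidate is excluded only if no genotype consistent with his phenotype could produce a type B child with a type O mother.
Jonas (type O): no genotype consistent with that phenotype can produce a type-B child with a type-O mother.
Caleb (type O): no genotype consistent with that phenotype can produce a type-B child with a type-O mother.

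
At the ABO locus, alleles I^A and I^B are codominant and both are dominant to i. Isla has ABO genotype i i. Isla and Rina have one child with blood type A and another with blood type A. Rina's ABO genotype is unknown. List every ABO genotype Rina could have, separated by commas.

I^A I^A, I^A I^B, I^A i

For each candidate genotype of Rina, check whether crossing it with i i can produce every observed child phenotype.
  I^A I^A → possible child types {A} ✓
  I^A I^B → possible child types {A, B} ✓
  I^A i → possible child types {O, A} ✓
  I^B I^B → possible child types {B} ✗
  I^B i → possible child types {O, B} ✗
  i i → possible child types {O} ✗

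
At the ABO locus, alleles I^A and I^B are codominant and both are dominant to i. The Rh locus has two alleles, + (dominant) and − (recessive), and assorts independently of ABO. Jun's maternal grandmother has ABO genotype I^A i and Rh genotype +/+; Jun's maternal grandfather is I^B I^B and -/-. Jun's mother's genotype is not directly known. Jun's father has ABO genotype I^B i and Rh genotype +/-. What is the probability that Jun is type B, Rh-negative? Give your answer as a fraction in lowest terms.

Jun's mother's ABO genotype from I^A i × I^B I^B: 1/2 I^A I^B, 1/2 I^B i.
Crossing each possibility with the father I^B i and summing P(type B): 1/2·1/2 + 1/2·3/4 = 5/8.
Similarly for Rh via the mother's Rh distribution: P(Rh-) = 1/4.
Independent loci: 5/8 × 1/4 = 5/32.

5/32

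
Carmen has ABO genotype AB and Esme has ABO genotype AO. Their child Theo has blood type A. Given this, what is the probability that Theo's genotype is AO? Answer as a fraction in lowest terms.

1/2

Cross AB × AO → 1/4 AA, 1/4 AB, 1/4 AO, 1/4 BO.
Type-A genotypes among offspring: AA (1/4), AO (1/4); total 1/2.
P(AO | type A) = (1/4) / (1/2) = 1/2.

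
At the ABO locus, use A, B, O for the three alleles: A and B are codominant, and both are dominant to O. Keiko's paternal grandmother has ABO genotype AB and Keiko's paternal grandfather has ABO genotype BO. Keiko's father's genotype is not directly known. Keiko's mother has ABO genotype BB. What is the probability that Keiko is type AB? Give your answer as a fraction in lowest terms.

Keiko's father's ABO genotype from AB × BO: 1/4 AB, 1/4 AO, 1/4 BB, 1/4 BO.
Crossing each possibility with the mother BB and summing P(type AB): 1/4·1/2 + 1/4·1/2 + 1/4·0 + 1/4·0 = 1/4.

1/4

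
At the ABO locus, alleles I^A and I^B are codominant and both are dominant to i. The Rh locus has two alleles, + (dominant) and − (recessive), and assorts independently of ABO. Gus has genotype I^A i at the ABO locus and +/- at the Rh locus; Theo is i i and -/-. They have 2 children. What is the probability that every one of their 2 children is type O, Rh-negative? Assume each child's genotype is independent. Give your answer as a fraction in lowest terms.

ABO cross I^A i × i i → 1/2 O, 1/2 A.
Rh cross +/- × -/- → 1/2 Rh+, 1/2 Rh-; so P(type O, Rh-negative) = 1/2 × 1/2 = 1/4 per child.
All 2 independent: (1/4)^2 = 1/16.

1/16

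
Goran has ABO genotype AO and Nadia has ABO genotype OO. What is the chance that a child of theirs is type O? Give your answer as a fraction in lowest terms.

1/2

ABO cross AO × OO → offspring phenotypes: 1/2 O, 1/2 A.
So P(type O) = 1/2.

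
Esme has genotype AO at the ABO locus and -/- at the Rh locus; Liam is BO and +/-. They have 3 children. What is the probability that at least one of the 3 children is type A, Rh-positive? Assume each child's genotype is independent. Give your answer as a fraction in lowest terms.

169/512

ABO cross AO × BO → 1/4 O, 1/4 A, 1/4 B, 1/4 AB.
Rh cross -/- × +/- → 1/2 Rh+, 1/2 Rh-; so P(type A, Rh-positive) = 1/4 × 1/2 = 1/8 per child.
P(none) = (7/8)^3 = 343/512; P(at least one) = 1 − 343/512 = 169/512.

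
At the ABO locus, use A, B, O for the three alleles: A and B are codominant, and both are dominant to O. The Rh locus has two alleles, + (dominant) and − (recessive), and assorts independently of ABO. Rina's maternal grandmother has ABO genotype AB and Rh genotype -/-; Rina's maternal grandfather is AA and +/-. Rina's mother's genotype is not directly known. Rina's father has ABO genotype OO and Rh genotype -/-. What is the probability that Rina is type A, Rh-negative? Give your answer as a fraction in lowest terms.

Rina's mother's ABO genotype from AB × AA: 1/2 AA, 1/2 AB.
Crossing each possibility with the father OO and summing P(type A): 1/2·1 + 1/2·1/2 = 3/4.
Similarly for Rh via the mother's Rh distribution: P(Rh-) = 3/4.
Independent loci: 3/4 × 3/4 = 9/16.

9/16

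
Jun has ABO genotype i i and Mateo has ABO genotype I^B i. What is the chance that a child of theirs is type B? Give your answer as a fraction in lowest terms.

ABO cross i i × I^B i → offspring phenotypes: 1/2 O, 1/2 B.
So P(type B) = 1/2.

1/2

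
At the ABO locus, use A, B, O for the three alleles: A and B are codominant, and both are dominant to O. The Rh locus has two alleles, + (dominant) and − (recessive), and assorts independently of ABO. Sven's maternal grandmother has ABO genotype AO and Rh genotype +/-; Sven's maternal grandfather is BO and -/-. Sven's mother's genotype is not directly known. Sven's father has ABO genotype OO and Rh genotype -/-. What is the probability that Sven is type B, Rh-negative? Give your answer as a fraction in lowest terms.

3/16

Sven's mother's ABO genotype from AO × BO: 1/4 AB, 1/4 AO, 1/4 BO, 1/4 OO.
Crossing each possibility with the father OO and summing P(type B): 1/4·1/2 + 1/4·0 + 1/4·1/2 + 1/4·0 = 1/4.
Similarly for Rh via the mother's Rh distribution: P(Rh-) = 3/4.
Independent loci: 1/4 × 3/4 = 3/16.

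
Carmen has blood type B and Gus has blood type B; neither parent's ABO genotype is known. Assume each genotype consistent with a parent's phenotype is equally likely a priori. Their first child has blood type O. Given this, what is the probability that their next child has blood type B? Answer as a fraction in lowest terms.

3/4

Possible genotypes: Carmen ∈ {BB, BO}; Gus ∈ {BB, BO}.
Weight each parental genotype pair by prior × P(type-O child):
  BO × BO: posterior weight 1; P(next child type B) = 3/4.
Weighted sum = 3/4.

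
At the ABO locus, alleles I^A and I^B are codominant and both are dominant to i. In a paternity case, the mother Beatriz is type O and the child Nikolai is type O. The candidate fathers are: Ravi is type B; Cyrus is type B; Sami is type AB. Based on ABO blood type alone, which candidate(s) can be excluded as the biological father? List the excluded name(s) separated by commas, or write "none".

A candidate is excluded only if no genotype consistent with his phenotype could produce a type O child with a type O mother.
Sami (type AB): no genotype consistent with that phenotype can produce a type-O child with a type-O mother.

Sami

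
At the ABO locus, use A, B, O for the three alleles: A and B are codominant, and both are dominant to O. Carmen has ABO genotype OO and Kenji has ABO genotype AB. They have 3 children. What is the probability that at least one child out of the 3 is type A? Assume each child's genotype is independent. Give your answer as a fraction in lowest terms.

ABO cross OO × AB → 1/2 A, 1/2 B.
So P(type A) = 1/2 per child.
P(none) = (1/2)^3 = 1/8; P(at least one) = 1 − 1/8 = 7/8.

7/8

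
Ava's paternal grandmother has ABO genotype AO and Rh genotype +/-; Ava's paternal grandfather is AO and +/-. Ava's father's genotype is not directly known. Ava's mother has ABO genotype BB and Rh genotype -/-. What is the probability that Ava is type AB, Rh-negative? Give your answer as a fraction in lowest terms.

1/4

Ava's father's ABO genotype from AO × AO: 1/4 AA, 1/2 AO, 1/4 OO.
Crossing each possibility with the mother BB and summing P(type AB): 1/4·1 + 1/2·1/2 + 1/4·0 = 1/2.
Similarly for Rh via the father's Rh distribution: P(Rh-) = 1/2.
Independent loci: 1/2 × 1/2 = 1/4.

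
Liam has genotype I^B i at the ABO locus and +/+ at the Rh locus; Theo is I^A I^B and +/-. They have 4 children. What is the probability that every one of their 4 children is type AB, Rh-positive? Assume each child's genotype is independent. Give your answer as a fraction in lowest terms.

ABO cross I^B i × I^A I^B → 1/4 A, 1/2 B, 1/4 AB.
Rh cross +/+ × +/- → 1 Rh+; so P(type AB, Rh-positive) = 1/4 × 1 = 1/4 per child.
All 4 independent: (1/4)^4 = 1/256.

1/256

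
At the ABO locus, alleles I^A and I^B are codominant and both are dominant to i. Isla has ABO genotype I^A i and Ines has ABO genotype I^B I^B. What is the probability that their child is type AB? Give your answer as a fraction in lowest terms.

ABO cross I^A i × I^B I^B → offspring phenotypes: 1/2 B, 1/2 AB.
So P(type AB) = 1/2.

1/2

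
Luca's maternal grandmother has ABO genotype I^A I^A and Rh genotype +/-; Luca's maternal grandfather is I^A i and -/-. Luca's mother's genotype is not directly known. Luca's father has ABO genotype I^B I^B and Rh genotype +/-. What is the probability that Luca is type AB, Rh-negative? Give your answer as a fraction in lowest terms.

Luca's mother's ABO genotype from I^A I^A × I^A i: 1/2 I^A I^A, 1/2 I^A i.
Crossing each possibility with the father I^B I^B and summing P(type AB): 1/2·1 + 1/2·1/2 = 3/4.
Similarly for Rh via the mother's Rh distribution: P(Rh-) = 3/8.
Independent loci: 3/4 × 3/8 = 9/32.

9/32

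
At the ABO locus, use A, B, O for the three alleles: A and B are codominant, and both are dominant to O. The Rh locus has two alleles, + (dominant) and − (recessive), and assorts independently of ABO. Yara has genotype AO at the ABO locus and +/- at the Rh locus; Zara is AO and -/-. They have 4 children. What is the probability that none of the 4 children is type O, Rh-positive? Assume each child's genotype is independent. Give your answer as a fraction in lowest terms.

ABO cross AO × AO → 1/4 O, 3/4 A.
Rh cross +/- × -/- → 1/2 Rh+, 1/2 Rh-; so P(type O, Rh-positive) = 1/4 × 1/2 = 1/8 per child.
P(not type O, Rh-positive) = 7/8 for one child; (7/8)^4 = 2401/4096.

2401/4096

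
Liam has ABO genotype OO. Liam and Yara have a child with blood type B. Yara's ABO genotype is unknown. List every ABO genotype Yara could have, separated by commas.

AB, BB, BO

For each candidate genotype of Yara, check whether crossing it with OO can produce every observed child phenotype.
  AA → possible child types {A} ✗
  AB → possible child types {A, B} ✓
  AO → possible child types {O, A} ✗
  BB → possible child types {B} ✓
  BO → possible child types {O, B} ✓
  OO → possible child types {O} ✗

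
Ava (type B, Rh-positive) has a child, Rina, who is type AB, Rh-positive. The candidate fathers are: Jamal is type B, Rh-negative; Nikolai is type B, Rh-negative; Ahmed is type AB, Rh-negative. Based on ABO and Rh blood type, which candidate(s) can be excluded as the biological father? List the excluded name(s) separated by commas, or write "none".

Jamal, Nikolai

A candidate is excluded only if no genotype consistent with his phenotype could produce a type AB, Rh-positive child with a type B, Rh-positive mother.
Jamal (type B, Rh-): no genotype consistent with that phenotype can produce a type-AB Rh+ child with a type-B mother.
Nikolai (type B, Rh-): no genotype consistent with that phenotype can produce a type-AB Rh+ child with a type-B mother.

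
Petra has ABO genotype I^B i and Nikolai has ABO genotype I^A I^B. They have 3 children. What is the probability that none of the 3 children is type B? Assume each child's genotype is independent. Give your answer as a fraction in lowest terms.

1/8

ABO cross I^B i × I^A I^B → 1/4 A, 1/2 B, 1/4 AB.
So P(type B) = 1/2 per child.
P(not type B) = 1/2 for one child; (1/2)^3 = 1/8.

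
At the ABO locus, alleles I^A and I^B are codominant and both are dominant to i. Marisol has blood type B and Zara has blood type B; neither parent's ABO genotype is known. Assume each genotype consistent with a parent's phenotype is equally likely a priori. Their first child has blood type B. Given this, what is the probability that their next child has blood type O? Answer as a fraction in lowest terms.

1/20

Possible genotypes: Marisol ∈ {I^B I^B, I^B i}; Zara ∈ {I^B I^B, I^B i}.
Weight each parental genotype pair by prior × P(type-B child):
  I^B I^B × I^B I^B: posterior weight 4/15; P(next child type O) = 0.
  I^B I^B × I^B i: posterior weight 4/15; P(next child type O) = 0.
  I^B i × I^B I^B: posterior weight 4/15; P(next child type O) = 0.
  I^B i × I^B i: posterior weight 1/5; P(next child type O) = 1/4.
Weighted sum = 1/20.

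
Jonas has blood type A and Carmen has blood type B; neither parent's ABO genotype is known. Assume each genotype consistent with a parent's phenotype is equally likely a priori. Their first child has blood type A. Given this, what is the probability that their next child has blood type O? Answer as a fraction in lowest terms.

1/12

Possible genotypes: Jonas ∈ {I^A I^A, I^A i}; Carmen ∈ {I^B I^B, I^B i}.
Weight each parental genotype pair by prior × P(type-A child):
  I^A I^A × I^B i: posterior weight 2/3; P(next child type O) = 0.
  I^A i × I^B i: posterior weight 1/3; P(next child type O) = 1/4.
Weighted sum = 1/12.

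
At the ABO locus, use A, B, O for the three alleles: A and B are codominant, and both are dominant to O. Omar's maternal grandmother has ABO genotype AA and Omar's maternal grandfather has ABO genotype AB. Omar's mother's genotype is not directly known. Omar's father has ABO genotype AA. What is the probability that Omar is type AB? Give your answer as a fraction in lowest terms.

1/4

Omar's mother's ABO genotype from AA × AB: 1/2 AA, 1/2 AB.
Crossing each possibility with the father AA and summing P(type AB): 1/2·0 + 1/2·1/2 = 1/4.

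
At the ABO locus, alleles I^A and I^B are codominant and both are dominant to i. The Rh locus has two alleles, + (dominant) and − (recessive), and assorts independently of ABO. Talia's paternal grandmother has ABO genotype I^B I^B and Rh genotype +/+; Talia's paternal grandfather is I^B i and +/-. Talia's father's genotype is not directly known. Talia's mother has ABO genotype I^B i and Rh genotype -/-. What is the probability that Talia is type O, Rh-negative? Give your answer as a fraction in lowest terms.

Talia's father's ABO genotype from I^B I^B × I^B i: 1/2 I^B I^B, 1/2 I^B i.
Crossing each possibility with the mother I^B i and summing P(type O): 1/2·0 + 1/2·1/4 = 1/8.
Similarly for Rh via the father's Rh distribution: P(Rh-) = 1/4.
Independent loci: 1/8 × 1/4 = 1/32.

1/32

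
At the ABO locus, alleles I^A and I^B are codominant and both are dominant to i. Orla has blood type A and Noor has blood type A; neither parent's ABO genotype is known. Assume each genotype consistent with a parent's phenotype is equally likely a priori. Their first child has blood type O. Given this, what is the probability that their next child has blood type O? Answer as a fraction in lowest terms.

1/4

Possible genotypes: Orla ∈ {I^A I^A, I^A i}; Noor ∈ {I^A I^A, I^A i}.
Weight each parental genotype pair by prior × P(type-O child):
  I^A i × I^A i: posterior weight 1; P(next child type O) = 1/4.
Weighted sum = 1/4.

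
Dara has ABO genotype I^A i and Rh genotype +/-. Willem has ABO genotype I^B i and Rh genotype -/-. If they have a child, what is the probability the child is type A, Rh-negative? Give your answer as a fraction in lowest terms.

ABO cross I^A i × I^B i → offspring phenotypes: 1/4 O, 1/4 A, 1/4 B, 1/4 AB.
Rh cross +/- × -/- → 1/2 Rh+, 1/2 Rh-.
Independent loci: P(type A, Rh-negative) = 1/4 × 1/2 = 1/8.

1/8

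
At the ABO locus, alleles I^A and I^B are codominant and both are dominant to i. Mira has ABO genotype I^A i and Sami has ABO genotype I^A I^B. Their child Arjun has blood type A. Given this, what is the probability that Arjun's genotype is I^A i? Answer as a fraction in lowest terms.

Cross I^A i × I^A I^B → 1/4 I^A I^A, 1/4 I^A I^B, 1/4 I^A i, 1/4 I^B i.
Type-A genotypes among offspring: I^A I^A (1/4), I^A i (1/4); total 1/2.
P(I^A i | type A) = (1/4) / (1/2) = 1/2.

1/2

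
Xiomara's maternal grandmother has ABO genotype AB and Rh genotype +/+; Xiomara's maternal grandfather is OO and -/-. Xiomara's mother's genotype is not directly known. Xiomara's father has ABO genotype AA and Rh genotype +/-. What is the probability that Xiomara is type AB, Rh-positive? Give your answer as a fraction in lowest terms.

Xiomara's mother's ABO genotype from AB × OO: 1/2 AO, 1/2 BO.
Crossing each possibility with the father AA and summing P(type AB): 1/2·0 + 1/2·1/2 = 1/4.
Similarly for Rh via the mother's Rh distribution: P(Rh+) = 3/4.
Independent loci: 1/4 × 3/4 = 3/16.

3/16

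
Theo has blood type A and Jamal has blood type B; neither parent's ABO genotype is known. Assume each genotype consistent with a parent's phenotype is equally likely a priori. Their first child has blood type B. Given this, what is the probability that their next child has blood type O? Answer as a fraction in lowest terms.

Possible genotypes: Theo ∈ {AA, AO}; Jamal ∈ {BB, BO}.
Weight each parental genotype pair by prior × P(type-B child):
  AO × BB: posterior weight 2/3; P(next child type O) = 0.
  AO × BO: posterior weight 1/3; P(next child type O) = 1/4.
Weighted sum = 1/12.

1/12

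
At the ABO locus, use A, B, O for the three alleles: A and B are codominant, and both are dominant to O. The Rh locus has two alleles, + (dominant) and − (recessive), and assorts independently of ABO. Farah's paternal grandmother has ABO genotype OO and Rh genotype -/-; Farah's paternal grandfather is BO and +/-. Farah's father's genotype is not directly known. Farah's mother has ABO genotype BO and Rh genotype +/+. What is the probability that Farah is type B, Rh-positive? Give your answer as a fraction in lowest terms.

5/8

Farah's father's ABO genotype from OO × BO: 1/2 BO, 1/2 OO.
Crossing each possibility with the mother BO and summing P(type B): 1/2·3/4 + 1/2·1/2 = 5/8.
Similarly for Rh via the father's Rh distribution: P(Rh+) = 1.
Independent loci: 5/8 × 1 = 5/8.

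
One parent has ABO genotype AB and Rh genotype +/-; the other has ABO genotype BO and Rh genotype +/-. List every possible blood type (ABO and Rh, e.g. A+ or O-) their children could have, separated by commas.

Gametes from AB × BO give offspring ABO genotypes AB, AO, BB, BO, i.e. phenotypes A, B, AB.
Rh cross +/- × +/- → phenotypes Rh+, Rh-.
Combining independently: A+, A-, B+, B-, AB+, AB-.

A+, A-, B+, B-, AB+, AB-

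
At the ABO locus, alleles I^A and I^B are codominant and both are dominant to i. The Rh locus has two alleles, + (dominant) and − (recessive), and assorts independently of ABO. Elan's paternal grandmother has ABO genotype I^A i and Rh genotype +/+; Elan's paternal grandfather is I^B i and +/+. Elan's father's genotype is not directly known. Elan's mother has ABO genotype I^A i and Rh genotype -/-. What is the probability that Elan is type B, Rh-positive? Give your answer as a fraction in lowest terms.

1/8

Elan's father's ABO genotype from I^A i × I^B i: 1/4 I^A I^B, 1/4 I^A i, 1/4 I^B i, 1/4 i i.
Crossing each possibility with the mother I^A i and summing P(type B): 1/4·1/4 + 1/4·0 + 1/4·1/4 + 1/4·0 = 1/8.
Similarly for Rh via the father's Rh distribution: P(Rh+) = 1.
Independent loci: 1/8 × 1 = 1/8.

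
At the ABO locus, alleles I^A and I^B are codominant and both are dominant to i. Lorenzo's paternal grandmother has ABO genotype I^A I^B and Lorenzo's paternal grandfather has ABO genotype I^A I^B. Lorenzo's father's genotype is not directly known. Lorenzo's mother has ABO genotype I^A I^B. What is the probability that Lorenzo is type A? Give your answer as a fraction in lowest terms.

1/4

Lorenzo's father's ABO genotype from I^A I^B × I^A I^B: 1/4 I^A I^A, 1/2 I^A I^B, 1/4 I^B I^B.
Crossing each possibility with the mother I^A I^B and summing P(type A): 1/4·1/2 + 1/2·1/4 + 1/4·0 = 1/4.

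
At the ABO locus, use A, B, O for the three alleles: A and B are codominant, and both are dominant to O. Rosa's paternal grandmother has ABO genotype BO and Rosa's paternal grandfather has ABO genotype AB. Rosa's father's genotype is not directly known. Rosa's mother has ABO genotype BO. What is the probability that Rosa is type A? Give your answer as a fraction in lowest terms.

1/8

Rosa's father's ABO genotype from BO × AB: 1/4 AB, 1/4 AO, 1/4 BB, 1/4 BO.
Crossing each possibility with the mother BO and summing P(type A): 1/4·1/4 + 1/4·1/4 + 1/4·0 + 1/4·0 = 1/8.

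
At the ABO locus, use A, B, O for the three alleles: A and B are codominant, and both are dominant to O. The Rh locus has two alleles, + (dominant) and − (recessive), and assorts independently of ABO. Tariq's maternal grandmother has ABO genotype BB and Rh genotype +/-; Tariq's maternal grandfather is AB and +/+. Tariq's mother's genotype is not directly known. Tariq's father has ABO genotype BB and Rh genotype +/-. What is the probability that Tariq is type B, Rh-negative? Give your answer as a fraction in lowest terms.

Tariq's mother's ABO genotype from BB × AB: 1/2 AB, 1/2 BB.
Crossing each possibility with the father BB and summing P(type B): 1/2·1/2 + 1/2·1 = 3/4.
Similarly for Rh via the mother's Rh distribution: P(Rh-) = 1/8.
Independent loci: 3/4 × 1/8 = 3/32.

3/32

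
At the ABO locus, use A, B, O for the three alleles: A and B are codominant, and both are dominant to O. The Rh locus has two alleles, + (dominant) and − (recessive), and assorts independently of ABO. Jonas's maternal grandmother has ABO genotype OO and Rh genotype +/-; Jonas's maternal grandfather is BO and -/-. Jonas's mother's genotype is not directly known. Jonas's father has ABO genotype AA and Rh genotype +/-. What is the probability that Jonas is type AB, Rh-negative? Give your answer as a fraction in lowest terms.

Jonas's mother's ABO genotype from OO × BO: 1/2 BO, 1/2 OO.
Crossing each possibility with the father AA and summing P(type AB): 1/2·1/2 + 1/2·0 = 1/4.
Similarly for Rh via the mother's Rh distribution: P(Rh-) = 3/8.
Independent loci: 1/4 × 3/8 = 3/32.

3/32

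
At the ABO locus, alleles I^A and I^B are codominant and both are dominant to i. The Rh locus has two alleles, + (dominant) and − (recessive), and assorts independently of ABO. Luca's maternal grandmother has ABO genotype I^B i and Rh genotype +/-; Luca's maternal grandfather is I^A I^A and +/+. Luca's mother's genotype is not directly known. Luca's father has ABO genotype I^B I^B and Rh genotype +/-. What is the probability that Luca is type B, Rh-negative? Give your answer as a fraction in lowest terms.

1/16

Luca's mother's ABO genotype from I^B i × I^A I^A: 1/2 I^A I^B, 1/2 I^A i.
Crossing each possibility with the father I^B I^B and summing P(type B): 1/2·1/2 + 1/2·1/2 = 1/2.
Similarly for Rh via the mother's Rh distribution: P(Rh-) = 1/8.
Independent loci: 1/2 × 1/8 = 1/16.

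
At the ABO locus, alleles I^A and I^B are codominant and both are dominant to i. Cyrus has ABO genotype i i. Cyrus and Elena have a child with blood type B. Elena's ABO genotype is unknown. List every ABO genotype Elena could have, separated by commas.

I^A I^B, I^B I^B, I^B i

For each candidate genotype of Elena, check whether crossing it with i i can produce every observed child phenotype.
  I^A I^A → possible child types {A} ✗
  I^A I^B → possible child types {A, B} ✓
  I^A i → possible child types {O, A} ✗
  I^B I^B → possible child types {B} ✓
  I^B i → possible child types {O, B} ✓
  i i → possible child types {O} ✗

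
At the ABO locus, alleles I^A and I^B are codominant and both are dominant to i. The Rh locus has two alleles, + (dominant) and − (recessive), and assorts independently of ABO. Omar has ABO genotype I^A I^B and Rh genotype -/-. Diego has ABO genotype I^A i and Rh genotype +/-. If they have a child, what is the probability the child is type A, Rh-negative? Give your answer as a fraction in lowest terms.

ABO cross I^A I^B × I^A i → offspring phenotypes: 1/2 A, 1/4 B, 1/4 AB.
Rh cross -/- × +/- → 1/2 Rh+, 1/2 Rh-.
Independent loci: P(type A, Rh-negative) = 1/2 × 1/2 = 1/4.

1/4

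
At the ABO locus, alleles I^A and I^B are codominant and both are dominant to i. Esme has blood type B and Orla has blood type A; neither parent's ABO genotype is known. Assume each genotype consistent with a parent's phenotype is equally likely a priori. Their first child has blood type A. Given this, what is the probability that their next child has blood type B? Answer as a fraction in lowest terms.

1/12

Possible genotypes: Esme ∈ {I^B I^B, I^B i}; Orla ∈ {I^A I^A, I^A i}.
Weight each parental genotype pair by prior × P(type-A child):
  I^B i × I^A I^A: posterior weight 2/3; P(next child type B) = 0.
  I^B i × I^A i: posterior weight 1/3; P(next child type B) = 1/4.
Weighted sum = 1/12.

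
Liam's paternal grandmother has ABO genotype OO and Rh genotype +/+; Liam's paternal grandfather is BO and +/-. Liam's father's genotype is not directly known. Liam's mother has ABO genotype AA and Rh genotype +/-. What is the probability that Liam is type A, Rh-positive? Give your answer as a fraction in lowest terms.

Liam's father's ABO genotype from OO × BO: 1/2 BO, 1/2 OO.
Crossing each possibility with the mother AA and summing P(type A): 1/2·1/2 + 1/2·1 = 3/4.
Similarly for Rh via the father's Rh distribution: P(Rh+) = 7/8.
Independent loci: 3/4 × 7/8 = 21/32.

21/32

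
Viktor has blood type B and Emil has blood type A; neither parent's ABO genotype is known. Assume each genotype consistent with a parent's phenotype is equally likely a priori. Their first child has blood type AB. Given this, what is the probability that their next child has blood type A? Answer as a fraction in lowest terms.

5/36

Possible genotypes: Viktor ∈ {I^B I^B, I^B i}; Emil ∈ {I^A I^A, I^A i}.
Weight each parental genotype pair by prior × P(type-AB child):
  I^B I^B × I^A I^A: posterior weight 4/9; P(next child type A) = 0.
  I^B I^B × I^A i: posterior weight 2/9; P(next child type A) = 0.
  I^B i × I^A I^A: posterior weight 2/9; P(next child type A) = 1/2.
  I^B i × I^A i: posterior weight 1/9; P(next child type A) = 1/4.
Weighted sum = 5/36.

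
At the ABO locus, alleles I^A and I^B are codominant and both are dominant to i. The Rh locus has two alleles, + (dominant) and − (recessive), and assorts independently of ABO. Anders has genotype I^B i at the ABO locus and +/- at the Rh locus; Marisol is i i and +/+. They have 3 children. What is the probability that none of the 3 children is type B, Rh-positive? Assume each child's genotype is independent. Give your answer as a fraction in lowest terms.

1/8

ABO cross I^B i × i i → 1/2 O, 1/2 B.
Rh cross +/- × +/+ → 1 Rh+; so P(type B, Rh-positive) = 1/2 × 1 = 1/2 per child.
P(not type B, Rh-positive) = 1/2 for one child; (1/2)^3 = 1/8.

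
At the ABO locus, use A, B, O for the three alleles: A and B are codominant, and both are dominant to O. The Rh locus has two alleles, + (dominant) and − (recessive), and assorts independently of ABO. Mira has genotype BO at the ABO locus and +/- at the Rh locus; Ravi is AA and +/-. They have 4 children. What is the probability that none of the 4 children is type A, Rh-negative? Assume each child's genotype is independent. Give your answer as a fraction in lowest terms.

2401/4096

ABO cross BO × AA → 1/2 A, 1/2 AB.
Rh cross +/- × +/- → 3/4 Rh+, 1/4 Rh-; so P(type A, Rh-negative) = 1/2 × 1/4 = 1/8 per child.
P(not type A, Rh-negative) = 7/8 for one child; (7/8)^4 = 2401/4096.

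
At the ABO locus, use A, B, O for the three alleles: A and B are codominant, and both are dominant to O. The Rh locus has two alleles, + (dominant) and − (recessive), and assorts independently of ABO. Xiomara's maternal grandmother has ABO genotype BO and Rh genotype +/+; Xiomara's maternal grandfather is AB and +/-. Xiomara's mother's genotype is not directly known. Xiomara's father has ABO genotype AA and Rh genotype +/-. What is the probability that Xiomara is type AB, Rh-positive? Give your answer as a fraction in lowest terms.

Xiomara's mother's ABO genotype from BO × AB: 1/4 AB, 1/4 AO, 1/4 BB, 1/4 BO.
Crossing each possibility with the father AA and summing P(type AB): 1/4·1/2 + 1/4·0 + 1/4·1 + 1/4·1/2 = 1/2.
Similarly for Rh via the mother's Rh distribution: P(Rh+) = 7/8.
Independent loci: 1/2 × 7/8 = 7/16.

7/16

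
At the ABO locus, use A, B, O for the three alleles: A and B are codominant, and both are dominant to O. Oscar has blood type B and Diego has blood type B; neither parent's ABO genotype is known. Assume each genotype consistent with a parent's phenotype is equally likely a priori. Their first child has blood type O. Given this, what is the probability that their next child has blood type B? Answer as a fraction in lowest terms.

Possible genotypes: Oscar ∈ {BB, BO}; Diego ∈ {BB, BO}.
Weight each parental genotype pair by prior × P(type-O child):
  BO × BO: posterior weight 1; P(next child type B) = 3/4.
Weighted sum = 3/4.

3/4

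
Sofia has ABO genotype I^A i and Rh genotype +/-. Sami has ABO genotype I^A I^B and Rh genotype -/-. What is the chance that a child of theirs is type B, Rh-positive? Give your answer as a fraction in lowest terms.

ABO cross I^A i × I^A I^B → offspring phenotypes: 1/2 A, 1/4 B, 1/4 AB.
Rh cross +/- × -/- → 1/2 Rh+, 1/2 Rh-.
Independent loci: P(type B, Rh-positive) = 1/4 × 1/2 = 1/8.

1/8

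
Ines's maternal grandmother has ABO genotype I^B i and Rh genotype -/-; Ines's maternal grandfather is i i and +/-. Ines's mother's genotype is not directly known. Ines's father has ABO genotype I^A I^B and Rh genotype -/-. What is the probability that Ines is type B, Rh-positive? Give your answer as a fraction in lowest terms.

Ines's mother's ABO genotype from I^B i × i i: 1/2 I^B i, 1/2 i i.
Crossing each possibility with the father I^A I^B and summing P(type B): 1/2·1/2 + 1/2·1/2 = 1/2.
Similarly for Rh via the mother's Rh distribution: P(Rh+) = 1/4.
Independent loci: 1/2 × 1/4 = 1/8.

1/8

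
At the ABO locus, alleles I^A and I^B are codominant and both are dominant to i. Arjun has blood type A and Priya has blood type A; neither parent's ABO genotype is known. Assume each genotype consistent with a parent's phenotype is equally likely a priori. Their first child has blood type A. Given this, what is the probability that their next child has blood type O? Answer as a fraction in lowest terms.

1/20

Possible genotypes: Arjun ∈ {I^A I^A, I^A i}; Priya ∈ {I^A I^A, I^A i}.
Weight each parental genotype pair by prior × P(type-A child):
  I^A I^A × I^A I^A: posterior weight 4/15; P(next child type O) = 0.
  I^A I^A × I^A i: posterior weight 4/15; P(next child type O) = 0.
  I^A i × I^A I^A: posterior weight 4/15; P(next child type O) = 0.
  I^A i × I^A i: posterior weight 1/5; P(next child type O) = 1/4.
Weighted sum = 1/20.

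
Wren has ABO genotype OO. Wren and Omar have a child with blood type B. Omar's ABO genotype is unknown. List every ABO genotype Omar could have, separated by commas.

For each candidate genotype of Omar, check whether crossing it with OO can produce every observed child phenotype.
  AA → possible child types {A} ✗
  AB → possible child types {A, B} ✓
  AO → possible child types {O, A} ✗
  BB → possible child types {B} ✓
  BO → possible child types {O, B} ✓
  OO → possible child types {O} ✗

AB, BB, BO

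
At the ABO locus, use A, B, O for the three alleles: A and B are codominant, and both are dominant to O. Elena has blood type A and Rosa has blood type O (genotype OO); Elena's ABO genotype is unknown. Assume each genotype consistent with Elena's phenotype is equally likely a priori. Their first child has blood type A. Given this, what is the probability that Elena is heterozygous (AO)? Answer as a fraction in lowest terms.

Possible genotypes: Elena ∈ {AA, AO}; Rosa ∈ {OO}.
Weight each parental genotype pair by prior × P(type-A child):
  AA × OO: posterior weight 2/3.
  AO × OO: posterior weight 1/3.
Sum the posterior weight over pairs where Elena is AO: 1/3.

1/3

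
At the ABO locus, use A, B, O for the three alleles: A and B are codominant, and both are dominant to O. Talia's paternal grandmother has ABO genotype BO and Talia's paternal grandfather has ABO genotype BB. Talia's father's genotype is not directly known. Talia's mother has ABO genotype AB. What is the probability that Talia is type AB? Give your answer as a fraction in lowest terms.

Talia's father's ABO genotype from BO × BB: 1/2 BB, 1/2 BO.
Crossing each possibility with the mother AB and summing P(type AB): 1/2·1/2 + 1/2·1/4 = 3/8.

3/8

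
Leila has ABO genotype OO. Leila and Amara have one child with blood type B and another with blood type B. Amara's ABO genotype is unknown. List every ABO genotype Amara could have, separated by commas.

AB, BB, BO

For each candidate genotype of Amara, check whether crossing it with OO can produce every observed child phenotype.
  AA → possible child types {A} ✗
  AB → possible child types {A, B} ✓
  AO → possible child types {O, A} ✗
  BB → possible child types {B} ✓
  BO → possible child types {O, B} ✓
  OO → possible child types {O} ✗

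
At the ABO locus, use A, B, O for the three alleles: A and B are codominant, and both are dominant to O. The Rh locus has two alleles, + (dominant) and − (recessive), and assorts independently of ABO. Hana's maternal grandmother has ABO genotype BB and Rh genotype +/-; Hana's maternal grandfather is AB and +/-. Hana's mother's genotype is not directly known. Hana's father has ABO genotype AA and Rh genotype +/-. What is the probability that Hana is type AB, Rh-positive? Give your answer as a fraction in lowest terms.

Hana's mother's ABO genotype from BB × AB: 1/2 AB, 1/2 BB.
Crossing each possibility with the father AA and summing P(type AB): 1/2·1/2 + 1/2·1 = 3/4.
Similarly for Rh via the mother's Rh distribution: P(Rh+) = 3/4.
Independent loci: 3/4 × 3/4 = 9/16.

9/16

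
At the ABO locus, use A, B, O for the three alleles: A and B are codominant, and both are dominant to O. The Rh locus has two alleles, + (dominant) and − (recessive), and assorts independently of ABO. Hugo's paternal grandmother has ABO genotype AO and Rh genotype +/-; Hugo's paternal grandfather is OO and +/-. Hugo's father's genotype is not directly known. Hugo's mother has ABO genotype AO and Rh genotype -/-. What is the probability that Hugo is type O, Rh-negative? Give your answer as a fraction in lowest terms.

Hugo's father's ABO genotype from AO × OO: 1/2 AO, 1/2 OO.
Crossing each possibility with the mother AO and summing P(type O): 1/2·1/4 + 1/2·1/2 = 3/8.
Similarly for Rh via the father's Rh distribution: P(Rh-) = 1/2.
Independent loci: 3/8 × 1/2 = 3/16.

3/16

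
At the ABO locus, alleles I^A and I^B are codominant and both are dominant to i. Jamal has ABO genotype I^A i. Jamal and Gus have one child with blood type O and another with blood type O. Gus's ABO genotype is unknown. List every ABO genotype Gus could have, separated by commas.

For each candidate genotype of Gus, check whether crossing it with I^A i can produce every observed child phenotype.
  I^A I^A → possible child types {A} ✗
  I^A I^B → possible child types {A, B, AB} ✗
  I^A i → possible child types {O, A} ✓
  I^B I^B → possible child types {B, AB} ✗
  I^B i → possible child types {O, A, B, AB} ✓
  i i → possible child types {O, A} ✓

I^A i, I^B i, i i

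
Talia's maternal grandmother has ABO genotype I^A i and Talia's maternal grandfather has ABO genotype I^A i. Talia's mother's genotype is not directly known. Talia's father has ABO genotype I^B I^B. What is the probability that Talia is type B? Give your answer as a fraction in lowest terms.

1/2

Talia's mother's ABO genotype from I^A i × I^A i: 1/4 I^A I^A, 1/2 I^A i, 1/4 i i.
Crossing each possibility with the father I^B I^B and summing P(type B): 1/4·0 + 1/2·1/2 + 1/4·1 = 1/2.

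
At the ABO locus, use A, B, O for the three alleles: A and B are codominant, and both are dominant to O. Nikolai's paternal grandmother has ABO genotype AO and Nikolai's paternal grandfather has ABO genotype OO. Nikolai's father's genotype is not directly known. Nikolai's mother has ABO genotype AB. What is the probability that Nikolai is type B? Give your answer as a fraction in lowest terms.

3/8

Nikolai's father's ABO genotype from AO × OO: 1/2 AO, 1/2 OO.
Crossing each possibility with the mother AB and summing P(type B): 1/2·1/4 + 1/2·1/2 = 3/8.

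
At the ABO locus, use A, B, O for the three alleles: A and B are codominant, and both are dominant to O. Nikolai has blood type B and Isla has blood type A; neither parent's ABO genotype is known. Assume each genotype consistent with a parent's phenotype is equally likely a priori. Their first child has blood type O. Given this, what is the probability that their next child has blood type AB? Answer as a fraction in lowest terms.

Possible genotypes: Nikolai ∈ {BB, BO}; Isla ∈ {AA, AO}.
Weight each parental genotype pair by prior × P(type-O child):
  BO × AO: posterior weight 1; P(next child type AB) = 1/4.
Weighted sum = 1/4.

1/4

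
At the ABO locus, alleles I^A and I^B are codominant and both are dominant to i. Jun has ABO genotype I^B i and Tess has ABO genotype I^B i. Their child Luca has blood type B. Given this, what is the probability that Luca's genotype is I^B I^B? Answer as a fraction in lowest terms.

1/3

Cross I^B i × I^B i → 1/4 I^B I^B, 1/2 I^B i, 1/4 i i.
Type-B genotypes among offspring: I^B I^B (1/4), I^B i (1/2); total 3/4.
P(I^B I^B | type B) = (1/4) / (3/4) = 1/3.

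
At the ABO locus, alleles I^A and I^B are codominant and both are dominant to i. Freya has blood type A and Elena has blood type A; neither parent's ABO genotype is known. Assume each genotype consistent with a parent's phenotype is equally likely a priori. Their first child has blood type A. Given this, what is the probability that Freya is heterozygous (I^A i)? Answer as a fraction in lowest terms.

7/15

Possible genotypes: Freya ∈ {I^A I^A, I^A i}; Elena ∈ {I^A I^A, I^A i}.
Weight each parental genotype pair by prior × P(type-A child):
  I^A I^A × I^A I^A: posterior weight 4/15.
  I^A I^A × I^A i: posterior weight 4/15.
  I^A i × I^A I^A: posterior weight 4/15.
  I^A i × I^A i: posterior weight 1/5.
Sum the posterior weight over pairs where Freya is I^A i: 7/15.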